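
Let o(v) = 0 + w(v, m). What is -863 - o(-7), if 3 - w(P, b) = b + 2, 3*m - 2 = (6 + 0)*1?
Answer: -2584/3 ≈ -861.33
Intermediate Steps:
m = 8/3 (m = ⅔ + ((6 + 0)*1)/3 = ⅔ + (6*1)/3 = ⅔ + (⅓)*6 = ⅔ + 2 = 8/3 ≈ 2.6667)
w(P, b) = 1 - b (w(P, b) = 3 - (b + 2) = 3 - (2 + b) = 3 + (-2 - b) = 1 - b)
o(v) = -5/3 (o(v) = 0 + (1 - 1*8/3) = 0 + (1 - 8/3) = 0 - 5/3 = -5/3)
-863 - o(-7) = -863 - 1*(-5/3) = -863 + 5/3 = -2584/3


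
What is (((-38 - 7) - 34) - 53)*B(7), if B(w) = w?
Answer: -924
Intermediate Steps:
(((-38 - 7) - 34) - 53)*B(7) = (((-38 - 7) - 34) - 53)*7 = ((-45 - 34) - 53)*7 = (-79 - 53)*7 = -132*7 = -924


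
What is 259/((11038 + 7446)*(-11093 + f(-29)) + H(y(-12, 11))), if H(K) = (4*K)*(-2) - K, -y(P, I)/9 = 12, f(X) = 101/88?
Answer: -5698/4510458159 ≈ -1.2633e-6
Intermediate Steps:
f(X) = 101/88 (f(X) = 101*(1/88) = 101/88)
y(P, I) = -108 (y(P, I) = -9*12 = -108)
H(K) = -9*K (H(K) = -8*K - K = -9*K)
259/((11038 + 7446)*(-11093 + f(-29)) + H(y(-12, 11))) = 259/((11038 + 7446)*(-11093 + 101/88) - 9*(-108)) = 259/(18484*(-976083/88) + 972) = 259/(-4510479543/22 + 972) = 259/(-4510458159/22) = 259*(-22/4510458159) = -5698/4510458159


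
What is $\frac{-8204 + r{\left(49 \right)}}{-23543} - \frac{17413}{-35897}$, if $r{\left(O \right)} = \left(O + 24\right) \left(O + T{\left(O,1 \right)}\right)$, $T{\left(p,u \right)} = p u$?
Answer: $\frac{447646109}{845123071} \approx 0.52968$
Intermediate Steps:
$r{\left(O \right)} = 2 O \left(24 + O\right)$ ($r{\left(O \right)} = \left(O + 24\right) \left(O + O 1\right) = \left(24 + O\right) \left(O + O\right) = \left(24 + O\right) 2 O = 2 O \left(24 + O\right)$)
$\frac{-8204 + r{\left(49 \right)}}{-23543} - \frac{17413}{-35897} = \frac{-8204 + 2 \cdot 49 \left(24 + 49\right)}{-23543} - \frac{17413}{-35897} = \left(-8204 + 2 \cdot 49 \cdot 73\right) \left(- \frac{1}{23543}\right) - - \frac{17413}{35897} = \left(-8204 + 7154\right) \left(- \frac{1}{23543}\right) + \frac{17413}{35897} = \left(-1050\right) \left(- \frac{1}{23543}\right) + \frac{17413}{35897} = \frac{1050}{23543} + \frac{17413}{35897} = \frac{447646109}{845123071}$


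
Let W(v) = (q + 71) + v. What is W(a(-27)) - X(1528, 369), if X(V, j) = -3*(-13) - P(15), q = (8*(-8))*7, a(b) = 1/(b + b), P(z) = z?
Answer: -21655/54 ≈ -401.02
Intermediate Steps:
a(b) = 1/(2*b)
q = -448 (q = -64*7 = -448)
X(V, j) = 24 (X(V, j) = -3*(-13) - 1*15 = 39 - 15 = 24)
W(v) = -377 + v (W(v) = (-448 + 71) + v = -377 + v)
W(a(-27)) - X(1528, 369) = (-377 + (1/2)/(-27)) - 1*24 = (-377 + (1/2)*(-1/27)) - 24 = (-377 - 1/54) - 24 = -20359/54 - 24 = -21655/54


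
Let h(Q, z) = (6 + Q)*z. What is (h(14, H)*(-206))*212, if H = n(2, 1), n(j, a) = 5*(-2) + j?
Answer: 6987520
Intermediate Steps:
n(j, a) = -10 + j
H = -8 (H = -10 + 2 = -8)
h(Q, z) = z*(6 + Q)
(h(14, H)*(-206))*212 = (-8*(6 + 14)*(-206))*212 = (-8*20*(-206))*212 = -160*(-206)*212 = 32960*212 = 6987520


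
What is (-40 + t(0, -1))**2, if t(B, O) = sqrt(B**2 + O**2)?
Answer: 1521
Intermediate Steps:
(-40 + t(0, -1))**2 = (-40 + sqrt(0**2 + (-1)**2))**2 = (-40 + sqrt(0 + 1))**2 = (-40 + sqrt(1))**2 = (-40 + 1)**2 = (-39)**2 = 1521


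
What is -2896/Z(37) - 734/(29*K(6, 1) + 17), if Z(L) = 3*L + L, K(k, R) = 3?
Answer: -51227/1924 ≈ -26.625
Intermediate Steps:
Z(L) = 4*L
-2896/Z(37) - 734/(29*K(6, 1) + 17) = -2896/(4*37) - 734/(29*3 + 17) = -2896/148 - 734/(87 + 17) = -2896*1/148 - 734/104 = -724/37 - 734*1/104 = -724/37 - 367/52 = -51227/1924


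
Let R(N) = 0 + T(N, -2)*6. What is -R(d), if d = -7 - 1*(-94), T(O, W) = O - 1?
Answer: -516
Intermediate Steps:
T(O, W) = -1 + O
d = 87 (d = -7 + 94 = 87)
R(N) = -6 + 6*N (R(N) = 0 + (-1 + N)*6 = 0 + (-6 + 6*N) = -6 + 6*N)
-R(d) = -(-6 + 6*87) = -(-6 + 522) = -1*516 = -516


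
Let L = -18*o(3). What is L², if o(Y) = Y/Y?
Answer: 324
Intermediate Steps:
o(Y) = 1
L = -18 (L = -18*1 = -18)
L² = (-18)² = 324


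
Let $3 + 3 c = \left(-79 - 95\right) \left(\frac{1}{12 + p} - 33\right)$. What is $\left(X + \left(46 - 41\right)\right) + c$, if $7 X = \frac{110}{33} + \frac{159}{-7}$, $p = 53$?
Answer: $\frac{18291509}{9555} \approx 1914.3$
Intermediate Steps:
$c = \frac{124287}{65}$ ($c = -1 + \frac{\left(-79 - 95\right) \left(\frac{1}{12 + 53} - 33\right)}{3} = -1 + \frac{\left(-174\right) \left(\frac{1}{65} - 33\right)}{3} = -1 + \frac{\left(-174\right) \left(- \frac{2144}{65}\right)}{3} = -1 + \frac{1}{3} \cdot \frac{373056}{65} = -1 + \frac{124352}{65} = \frac{124287}{65} \approx 1912.1$)
$X = - \frac{407}{147}$ ($X = \frac{\frac{110}{33} + \frac{159}{-7}}{7} = \frac{110 \cdot \frac{1}{33} + 159 \left(- \frac{1}{7}\right)}{7} = \frac{\frac{10}{3} - \frac{159}{7}}{7} = \frac{1}{7} \left(- \frac{407}{21}\right) = - \frac{407}{147} \approx -2.7687$)
$\left(X + \left(46 - 41\right)\right) + c = \left(- \frac{407}{147} + \left(46 - 41\right)\right) + \frac{124287}{65} = \left(- \frac{407}{147} + 5\right) + \frac{124287}{65} = \frac{328}{147} + \frac{124287}{65} = \frac{18291509}{9555}$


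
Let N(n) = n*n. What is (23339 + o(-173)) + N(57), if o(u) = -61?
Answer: 26527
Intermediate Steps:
N(n) = n**2
(23339 + o(-173)) + N(57) = (23339 - 61) + 57**2 = 23278 + 3249 = 26527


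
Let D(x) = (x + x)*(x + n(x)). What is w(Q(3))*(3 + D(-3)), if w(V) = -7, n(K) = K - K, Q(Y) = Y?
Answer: -147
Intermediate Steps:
n(K) = 0
D(x) = 2*x² (D(x) = (x + x)*(x + 0) = (2*x)*x = 2*x²)
w(Q(3))*(3 + D(-3)) = -7*(3 + 2*(-3)²) = -7*(3 + 2*9) = -7*(3 + 18) = -7*21 = -147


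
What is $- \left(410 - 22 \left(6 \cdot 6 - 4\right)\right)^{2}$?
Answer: $-86436$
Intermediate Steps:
$- \left(410 - 22 \left(6 \cdot 6 - 4\right)\right)^{2} = - \left(410 - 22 \left(36 - 4\right)\right)^{2} = - \left(410 - 704\right)^{2} = - \left(-294\right)^{2} = \left(-1\right) 86436 = -86436$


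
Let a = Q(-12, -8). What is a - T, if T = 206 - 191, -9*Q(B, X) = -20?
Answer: -115/9 ≈ -12.778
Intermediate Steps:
Q(B, X) = 20/9 (Q(B, X) = -⅑*(-20) = 20/9)
T = 15
a = 20/9 ≈ 2.2222
a - T = 20/9 - 1*15 = 20/9 - 15 = -115/9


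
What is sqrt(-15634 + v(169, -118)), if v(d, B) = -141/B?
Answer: I*sqrt(217671178)/118 ≈ 125.03*I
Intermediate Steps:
sqrt(-15634 + v(169, -118)) = sqrt(-15634 - 141/(-118)) = sqrt(-15634 - 141*(-1/118)) = sqrt(-15634 + 141/118) = sqrt(-1844671/118) = I*sqrt(217671178)/118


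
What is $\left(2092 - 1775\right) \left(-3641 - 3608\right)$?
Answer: $-2297933$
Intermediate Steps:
$\left(2092 - 1775\right) \left(-3641 - 3608\right) = 317 \left(-7249\right) = -2297933$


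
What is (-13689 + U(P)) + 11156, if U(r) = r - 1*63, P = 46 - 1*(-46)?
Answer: -2504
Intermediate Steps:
P = 92 (P = 46 + 46 = 92)
U(r) = -63 + r (U(r) = r - 63 = -63 + r)
(-13689 + U(P)) + 11156 = (-13689 + (-63 + 92)) + 11156 = (-13689 + 29) + 11156 = -13660 + 11156 = -2504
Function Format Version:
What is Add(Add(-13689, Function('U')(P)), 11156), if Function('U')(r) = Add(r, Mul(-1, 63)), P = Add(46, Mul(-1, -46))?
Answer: -2504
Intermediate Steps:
P = 92 (P = Add(46, 46) = 92)
Function('U')(r) = Add(-63, r) (Function('U')(r) = Add(r, -63) = Add(-63, r))
Add(Add(-13689, Function('U')(P)), 11156) = Add(Add(-13689, Add(-63, 92)), 11156) = Add(Add(-13689, 29), 11156) = Add(-13660, 11156) = -2504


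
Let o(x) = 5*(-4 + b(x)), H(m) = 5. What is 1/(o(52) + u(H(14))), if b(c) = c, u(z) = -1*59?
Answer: 1/181 ≈ 0.0055249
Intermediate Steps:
u(z) = -59
o(x) = -20 + 5*x (o(x) = 5*(-4 + x) = -20 + 5*x)
1/(o(52) + u(H(14))) = 1/((-20 + 5*52) - 59) = 1/((-20 + 260) - 59) = 1/(240 - 59) = 1/181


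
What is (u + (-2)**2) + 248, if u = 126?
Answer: 378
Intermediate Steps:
(u + (-2)**2) + 248 = (126 + (-2)**2) + 248 = (126 + 4) + 248 = 130 + 248 = 378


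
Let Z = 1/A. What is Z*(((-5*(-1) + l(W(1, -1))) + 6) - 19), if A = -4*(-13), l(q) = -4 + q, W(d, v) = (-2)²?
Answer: -2/13 ≈ -0.15385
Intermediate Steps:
W(d, v) = 4
A = 52
Z = 1/52 ≈ 0.019231
Z*(((-5*(-1) + l(W(1, -1))) + 6) - 19) = (((-5*(-1) + (-4 + 4)) + 6) - 19)/52 = (((5 + 0) + 6) - 19)/52 = ((5 + 6) - 19)/52 = (11 - 19)/52 = (1/52)*(-8) = -2/13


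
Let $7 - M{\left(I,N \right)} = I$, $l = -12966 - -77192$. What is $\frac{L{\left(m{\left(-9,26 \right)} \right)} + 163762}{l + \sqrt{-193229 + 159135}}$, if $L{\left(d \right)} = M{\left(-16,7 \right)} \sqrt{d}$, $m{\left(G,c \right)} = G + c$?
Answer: $\frac{163762 + 23 \sqrt{17}}{64226 + i \sqrt{34094}} \approx 2.5512 - 0.0073346 i$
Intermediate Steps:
$l = 64226$ ($l = -12966 + 77192 = 64226$)
$M{\left(I,N \right)} = 7 - I$
$L{\left(d \right)} = 23 \sqrt{d}$ ($L{\left(d \right)} = \left(7 - -16\right) \sqrt{d} = \left(7 + 16\right) \sqrt{d} = 23 \sqrt{d}$)
$\frac{L{\left(m{\left(-9,26 \right)} \right)} + 163762}{l + \sqrt{-193229 + 159135}} = \frac{23 \sqrt{-9 + 26} + 163762}{64226 + \sqrt{-193229 + 159135}} = \frac{23 \sqrt{17} + 163762}{64226 + \sqrt{-34094}} = \frac{163762 + 23 \sqrt{17}}{64226 + i \sqrt{34094}}$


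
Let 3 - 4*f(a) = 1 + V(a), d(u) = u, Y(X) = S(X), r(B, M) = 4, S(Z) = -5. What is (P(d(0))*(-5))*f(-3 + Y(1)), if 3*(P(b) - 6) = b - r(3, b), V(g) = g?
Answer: -175/3 ≈ -58.333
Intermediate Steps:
Y(X) = -5
f(a) = ½ - a/4 (f(a) = ¾ - (1 + a)/4 = ¾ + (-¼ - a/4) = ½ - a/4)
P(b) = 14/3 + b/3 (P(b) = 6 + (b - 1*4)/3 = 6 + (b - 4)/3 = 6 + (-4 + b)/3 = 6 + (-4/3 + b/3) = 14/3 + b/3)
(P(d(0))*(-5))*f(-3 + Y(1)) = ((14/3 + (⅓)*0)*(-5))*(½ - (-3 - 5)/4) = ((14/3 + 0)*(-5))*(½ - ¼*(-8)) = ((14/3)*(-5))*(½ + 2) = -70/3*5/2 = -175/3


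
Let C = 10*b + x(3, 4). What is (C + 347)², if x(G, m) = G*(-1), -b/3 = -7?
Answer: 306916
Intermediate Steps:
b = 21 (b = -3*(-7) = 21)
x(G, m) = -G
C = 207 (C = 10*21 - 1*3 = 210 - 3 = 207)
(C + 347)² = (207 + 347)² = 554² = 306916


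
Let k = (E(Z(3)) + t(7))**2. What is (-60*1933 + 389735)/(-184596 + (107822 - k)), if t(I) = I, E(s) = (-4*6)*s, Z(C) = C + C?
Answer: -273755/95543 ≈ -2.8653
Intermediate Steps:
Z(C) = 2*C
E(s) = -24*s
k = 18769 (k = (-48*3 + 7)**2 = (-24*6 + 7)**2 = (-144 + 7)**2 = (-137)**2 = 18769)
(-60*1933 + 389735)/(-184596 + (107822 - k)) = (-60*1933 + 389735)/(-184596 + (107822 - 1*18769)) = (-115980 + 389735)/(-184596 + (107822 - 18769)) = 273755/(-184596 + 89053) = 273755/(-95543) = 273755*(-1/95543) = -273755/95543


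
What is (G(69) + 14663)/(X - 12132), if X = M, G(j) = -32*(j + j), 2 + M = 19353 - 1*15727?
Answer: -10247/8508 ≈ -1.2044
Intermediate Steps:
M = 3624 (M = -2 + (19353 - 1*15727) = -2 + (19353 - 15727) = -2 + 3626 = 3624)
G(j) = -64*j
X = 3624
(G(69) + 14663)/(X - 12132) = (-64*69 + 14663)/(3624 - 12132) = (-4416 + 14663)/(-8508) = 10247*(-1/8508) = -10247/8508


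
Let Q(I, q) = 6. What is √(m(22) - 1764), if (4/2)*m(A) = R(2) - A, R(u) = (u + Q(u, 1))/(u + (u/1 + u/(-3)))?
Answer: 7*I*√905/5 ≈ 42.117*I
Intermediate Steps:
R(u) = 3*(6 + u)/(5*u) (R(u) = (u + 6)/(u + (u/1 + u/(-3))) = (6 + u)/(u + (u*1 + u*(-⅓))) = (6 + u)/(u + (u - u/3)) = (6 + u)/(u + 2*u/3) = (6 + u)/((5*u/3)) = (6 + u)*(3/(5*u)) = 3*(6 + u)/(5*u))
m(A) = 6/5 - A/2 (m(A) = ((⅗)*(6 + 2)/2 - A)/2 = ((⅗)*(½)*8 - A)/2 = (12/5 - A)/2 = 6/5 - A/2)
√(m(22) - 1764) = √((6/5 - ½*22) - 1764) = √((6/5 - 11) - 1764) = √(-49/5 - 1764) = √(-8869/5) = 7*I*√905/5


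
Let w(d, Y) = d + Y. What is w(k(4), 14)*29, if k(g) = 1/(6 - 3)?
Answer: 1247/3 ≈ 415.67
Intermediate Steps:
k(g) = ⅓ (k(g) = 1/3 = ⅓)
w(d, Y) = Y + d
w(k(4), 14)*29 = (14 + ⅓)*29 = (43/3)*29 = 1247/3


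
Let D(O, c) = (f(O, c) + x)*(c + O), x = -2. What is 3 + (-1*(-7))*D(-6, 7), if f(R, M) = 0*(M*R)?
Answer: -11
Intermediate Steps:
f(R, M) = 0
D(O, c) = -2*O - 2*c (D(O, c) = (0 - 2)*(c + O) = -2*(O + c) = -2*O - 2*c)
3 + (-1*(-7))*D(-6, 7) = 3 + (-1*(-7))*(-2*(-6) - 2*7) = 3 + 7*(12 - 14) = 3 + 7*(-2) = 3 - 14 = -11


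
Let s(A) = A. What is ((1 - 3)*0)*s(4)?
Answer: 0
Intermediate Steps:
((1 - 3)*0)*s(4) = ((1 - 3)*0)*4 = -2*0*4 = 0*4 = 0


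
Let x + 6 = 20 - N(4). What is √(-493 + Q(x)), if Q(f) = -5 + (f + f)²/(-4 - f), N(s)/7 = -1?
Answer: I*√14214/5 ≈ 23.844*I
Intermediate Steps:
N(s) = -7 (N(s) = 7*(-1) = -7)
x = 21 (x = -6 + (20 - 1*(-7)) = -6 + (20 + 7) = -6 + 27 = 21)
Q(f) = -5 + 4*f²/(-4 - f) (Q(f) = -5 + (2*f)²/(-4 - f) = -5 + (4*f²)/(-4 - f) = -5 + 4*f²/(-4 - f))
√(-493 + Q(x)) = √(-493 + (-20 - 5*21 - 4*21²)/(4 + 21)) = √(-493 + (-20 - 105 - 4*441)/25) = √(-493 + (-20 - 105 - 1764)/25) = √(-493 + (1/25)*(-1889)) = √(-493 - 1889/25) = √(-14214/25) = I*√14214/5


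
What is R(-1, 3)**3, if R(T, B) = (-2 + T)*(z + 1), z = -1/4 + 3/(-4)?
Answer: 0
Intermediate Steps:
z = -1 (z = -1*1/4 + 3*(-1/4) = -1/4 - 3/4 = -1)
R(T, B) = 0 (R(T, B) = (-2 + T)*(-1 + 1) = (-2 + T)*0 = 0)
R(-1, 3)**3 = 0**3 = 0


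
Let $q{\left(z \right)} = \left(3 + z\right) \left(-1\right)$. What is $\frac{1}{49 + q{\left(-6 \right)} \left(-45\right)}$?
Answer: $- \frac{1}{86} \approx -0.011628$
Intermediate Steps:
$q{\left(z \right)} = -3 - z$
$\frac{1}{49 + q{\left(-6 \right)} \left(-45\right)} = \frac{1}{49 + \left(-3 - -6\right) \left(-45\right)} = \frac{1}{49 + \left(-3 + 6\right) \left(-45\right)} = \frac{1}{49 + 3 \left(-45\right)} = \frac{1}{49 - 135} = \frac{1}{-86} = - \frac{1}{86}$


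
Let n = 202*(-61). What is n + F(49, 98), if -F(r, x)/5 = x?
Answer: -12812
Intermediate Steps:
F(r, x) = -5*x
n = -12322
n + F(49, 98) = -12322 - 5*98 = -12322 - 490 = -12812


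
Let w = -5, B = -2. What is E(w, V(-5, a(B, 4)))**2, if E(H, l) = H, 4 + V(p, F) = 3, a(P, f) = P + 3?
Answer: 25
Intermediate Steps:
a(P, f) = 3 + P
V(p, F) = -1 (V(p, F) = -4 + 3 = -1)
E(w, V(-5, a(B, 4)))**2 = (-5)**2 = 25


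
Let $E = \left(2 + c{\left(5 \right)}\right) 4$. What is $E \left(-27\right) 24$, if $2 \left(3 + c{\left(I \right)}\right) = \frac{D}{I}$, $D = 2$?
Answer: $\frac{10368}{5} \approx 2073.6$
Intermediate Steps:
$c{\left(I \right)} = -3 + \frac{1}{I}$ ($c{\left(I \right)} = -3 + \frac{2 \frac{1}{I}}{2} = -3 + \frac{1}{I}$)
$E = - \frac{16}{5}$ ($E = \left(2 - \left(3 - \frac{1}{5}\right)\right) 4 = \left(2 + \left(-3 + \frac{1}{5}\right)\right) 4 = \left(2 - \frac{14}{5}\right) 4 = \left(- \frac{4}{5}\right) 4 = - \frac{16}{5} \approx -3.2$)
$E \left(-27\right) 24 = \left(- \frac{16}{5}\right) \left(-27\right) 24 = \frac{432}{5} \cdot 24 = \frac{10368}{5}$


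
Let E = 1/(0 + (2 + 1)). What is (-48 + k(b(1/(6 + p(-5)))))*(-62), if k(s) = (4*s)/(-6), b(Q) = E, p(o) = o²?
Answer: 26908/9 ≈ 2989.8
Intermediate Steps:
E = ⅓ (E = 1/(0 + 3) = 1/3 = ⅓ ≈ 0.33333)
b(Q) = ⅓
k(s) = -2*s/3 (k(s) = (4*s)*(-⅙) = -2*s/3)
(-48 + k(b(1/(6 + p(-5)))))*(-62) = (-48 - ⅔*⅓)*(-62) = (-48 - 2/9)*(-62) = -434/9*(-62) = 26908/9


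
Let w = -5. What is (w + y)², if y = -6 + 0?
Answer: 121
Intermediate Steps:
y = -6
(w + y)² = (-5 - 6)² = (-11)² = 121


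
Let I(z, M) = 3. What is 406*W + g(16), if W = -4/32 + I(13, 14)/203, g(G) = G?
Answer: -115/4 ≈ -28.750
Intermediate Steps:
W = -179/1624 (W = -4/32 + 3/203 = -1*4*(1/32) + 3*(1/203) = -4*1/32 + 3/203 = -⅛ + 3/203 = -179/1624 ≈ -0.11022)
406*W + g(16) = 406*(-179/1624) + 16 = -179/4 + 16 = -115/4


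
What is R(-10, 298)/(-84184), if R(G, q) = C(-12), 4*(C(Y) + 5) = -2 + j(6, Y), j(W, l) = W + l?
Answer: 7/84184 ≈ 8.3151e-5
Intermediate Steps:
C(Y) = -4 + Y/4 (C(Y) = -5 + (-2 + (6 + Y))/4 = -5 + (4 + Y)/4 = -5 + (1 + Y/4) = -4 + Y/4)
R(G, q) = -7 (R(G, q) = -4 + (¼)*(-12) = -4 - 3 = -7)
R(-10, 298)/(-84184) = -7/(-84184) = -7*(-1/84184) = 7/84184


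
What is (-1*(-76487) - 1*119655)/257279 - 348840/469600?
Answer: -144764341/158971340 ≈ -0.91063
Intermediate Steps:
(-1*(-76487) - 1*119655)/257279 - 348840/469600 = (76487 - 119655)*(1/257279) - 348840*1/469600 = -43168*1/257279 - 8721/11740 = -2272/13541 - 8721/11740 = -144764341/158971340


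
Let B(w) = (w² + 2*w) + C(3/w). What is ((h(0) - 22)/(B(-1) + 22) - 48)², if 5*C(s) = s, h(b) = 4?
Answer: 690561/289 ≈ 2389.5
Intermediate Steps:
C(s) = s/5
B(w) = w² + 2*w + 3/(5*w) (B(w) = (w² + 2*w) + (3/w)/5 = (w² + 2*w) + 3/(5*w) = w² + 2*w + 3/(5*w))
((h(0) - 22)/(B(-1) + 22) - 48)² = ((4 - 22)/(((-1)² + 2*(-1) + (⅗)/(-1)) + 22) - 48)² = (-18/((1 - 2 + (⅗)*(-1)) + 22) - 48)² = (-18/((1 - 2 - ⅗) + 22) - 48)² = (-18/(-8/5 + 22) - 48)² = (-18/102/5 - 48)² = (-18*5/102 - 48)² = (-15/17 - 48)² = (-831/17)² = 690561/289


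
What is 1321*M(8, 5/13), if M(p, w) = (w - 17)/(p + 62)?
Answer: -142668/455 ≈ -313.56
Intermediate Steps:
M(p, w) = (-17 + w)/(62 + p)
1321*M(8, 5/13) = 1321*((-17 + 5/13)/(62 + 8)) = 1321*((-17 + 5*(1/13))/70) = 1321*((-17 + 5/13)/70) = 1321*((1/70)*(-216/13)) = 1321*(-108/455) = -142668/455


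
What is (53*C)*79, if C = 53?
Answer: 221911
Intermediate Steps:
(53*C)*79 = (53*53)*79 = 2809*79 = 221911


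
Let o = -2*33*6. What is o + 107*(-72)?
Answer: -8100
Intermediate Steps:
o = -396 (o = -66*6 = -396)
o + 107*(-72) = -396 + 107*(-72) = -396 - 7704 = -8100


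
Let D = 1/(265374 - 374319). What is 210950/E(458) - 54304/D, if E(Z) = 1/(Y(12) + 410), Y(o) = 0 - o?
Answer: 6000107380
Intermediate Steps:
Y(o) = -o
D = -1/108945 (D = 1/(-108945) = -1/108945 ≈ -9.1789e-6)
E(Z) = 1/398 (E(Z) = 1/(-1*12 + 410) = 1/(-12 + 410) = 1/398)
210950/E(458) - 54304/D = 210950/(1/398) - 54304/(-1/108945) = 210950*398 - 54304*(-108945) = 83958100 + 5916149280 = 6000107380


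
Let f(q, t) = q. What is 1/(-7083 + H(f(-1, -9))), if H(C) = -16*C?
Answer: -1/7067 ≈ -0.00014150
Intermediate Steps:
1/(-7083 + H(f(-1, -9))) = 1/(-7083 - 16*(-1)) = 1/(-7083 + 16) = 1/(-7067) = -1/7067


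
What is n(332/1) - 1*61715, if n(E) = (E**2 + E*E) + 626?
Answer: 159359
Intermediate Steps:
n(E) = 626 + 2*E**2 (n(E) = (E**2 + E**2) + 626 = 2*E**2 + 626 = 626 + 2*E**2)
n(332/1) - 1*61715 = (626 + 2*(332/1)**2) - 1*61715 = (626 + 2*(332*1)**2) - 61715 = (626 + 2*332**2) - 61715 = (626 + 2*110224) - 61715 = (626 + 220448) - 61715 = 221074 - 61715 = 159359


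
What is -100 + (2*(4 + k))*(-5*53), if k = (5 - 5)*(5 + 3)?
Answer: -2220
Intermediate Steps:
k = 0 (k = 0*8 = 0)
-100 + (2*(4 + k))*(-5*53) = -100 + (2*(4 + 0))*(-5*53) = -100 + (2*4)*(-265) = -100 + 8*(-265) = -100 - 2120 = -2220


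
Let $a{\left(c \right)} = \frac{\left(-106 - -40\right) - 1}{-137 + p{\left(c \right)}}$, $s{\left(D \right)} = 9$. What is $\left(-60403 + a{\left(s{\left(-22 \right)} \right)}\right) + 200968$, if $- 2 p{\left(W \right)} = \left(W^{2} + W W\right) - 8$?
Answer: $\frac{30080977}{214} \approx 1.4057 \cdot 10^{5}$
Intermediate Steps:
$p{\left(W \right)} = 4 - W^{2}$ ($p{\left(W \right)} = - \frac{\left(W^{2} + W W\right) - 8}{2} = - \frac{\left(W^{2} + W^{2}\right) - 8}{2} = - \frac{2 W^{2} - 8}{2} = - \frac{-8 + 2 W^{2}}{2} = 4 - W^{2}$)
$a{\left(c \right)} = - \frac{67}{-133 - c^{2}}$ ($a{\left(c \right)} = \frac{\left(-106 - -40\right) - 1}{-137 - \left(-4 + c^{2}\right)} = \frac{\left(-106 + 40\right) - 1}{-133 - c^{2}} = \frac{-66 - 1}{-133 - c^{2}} = - \frac{67}{-133 - c^{2}}$)
$\left(-60403 + a{\left(s{\left(-22 \right)} \right)}\right) + 200968 = \left(-60403 + \frac{67}{133 + 9^{2}}\right) + 200968 = \left(-60403 + \frac{67}{133 + 81}\right) + 200968 = \left(-60403 + \frac{67}{214}\right) + 200968 = - \frac{12926175}{214} + 200968 = \frac{30080977}{214}$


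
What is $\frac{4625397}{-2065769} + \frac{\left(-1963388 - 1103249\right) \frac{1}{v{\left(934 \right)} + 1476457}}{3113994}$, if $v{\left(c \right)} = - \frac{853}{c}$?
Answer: $- \frac{9931259507318224312216}{4435442386836061894605} \approx -2.2391$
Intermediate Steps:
$\frac{4625397}{-2065769} + \frac{\left(-1963388 - 1103249\right) \frac{1}{v{\left(934 \right)} + 1476457}}{3113994} = \frac{4625397}{-2065769} + \frac{\left(-1963388 - 1103249\right) \frac{1}{- \frac{853}{934} + 1476457}}{3113994} = 4625397 \left(- \frac{1}{2065769}\right) + - \frac{3066637}{\left(-853\right) \frac{1}{934} + 1476457} \cdot \frac{1}{3113994} = - \frac{4625397}{2065769} + - \frac{3066637}{- \frac{853}{934} + 1476457} \cdot \frac{1}{3113994} = - \frac{4625397}{2065769} + - \frac{3066637}{\frac{1379009985}{934}} \cdot \frac{1}{3113994} = - \frac{4625397}{2065769} + \left(-3066637\right) \frac{934}{1379009985} \cdot \frac{1}{3113994} = - \frac{4625397}{2065769} - \frac{1432119479}{2147114409615045} = - \frac{9931259507318224312216}{4435442386836061894605}$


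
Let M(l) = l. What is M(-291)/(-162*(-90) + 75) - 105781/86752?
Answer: -525155129/423783520 ≈ -1.2392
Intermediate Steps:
M(-291)/(-162*(-90) + 75) - 105781/86752 = -291/(-162*(-90) + 75) - 105781/86752 = -291/(14580 + 75) - 105781*1/86752 = -291/14655 - 105781/86752 = -291*1/14655 - 105781/86752 = -97/4885 - 105781/86752 = -525155129/423783520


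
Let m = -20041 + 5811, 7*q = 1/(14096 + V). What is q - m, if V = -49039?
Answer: 3480672229/244601 ≈ 14230.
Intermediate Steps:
q = -1/244601 (q = 1/(7*(14096 - 49039)) = (⅐)/(-34943) = (⅐)*(-1/34943) = -1/244601 ≈ -4.0883e-6)
m = -14230
q - m = -1/244601 - 1*(-14230) = -1/244601 + 14230 = 3480672229/244601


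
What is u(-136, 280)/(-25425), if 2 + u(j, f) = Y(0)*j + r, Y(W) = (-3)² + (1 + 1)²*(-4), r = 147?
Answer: -1097/25425 ≈ -0.043146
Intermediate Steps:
Y(W) = -7 (Y(W) = 9 + 2²*(-4) = 9 + 4*(-4) = 9 - 16 = -7)
u(j, f) = 145 - 7*j (u(j, f) = -2 + (-7*j + 147) = -2 + (147 - 7*j) = 145 - 7*j)
u(-136, 280)/(-25425) = (145 - 7*(-136))/(-25425) = (145 + 952)*(-1/25425) = 1097*(-1/25425) = -1097/25425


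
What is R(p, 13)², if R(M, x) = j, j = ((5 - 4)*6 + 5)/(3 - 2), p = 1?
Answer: 121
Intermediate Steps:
j = 11 (j = (1*6 + 5)/1 = (6 + 5)*1 = 11*1 = 11)
R(M, x) = 11
R(p, 13)² = 11² = 121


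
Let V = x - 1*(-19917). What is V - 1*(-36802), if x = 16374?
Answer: 73093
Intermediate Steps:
V = 36291 (V = 16374 - 1*(-19917) = 16374 + 19917 = 36291)
V - 1*(-36802) = 36291 - 1*(-36802) = 36291 + 36802 = 73093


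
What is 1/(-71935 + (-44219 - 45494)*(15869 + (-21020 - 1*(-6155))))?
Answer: -1/90143787 ≈ -1.1093e-8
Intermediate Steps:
1/(-71935 + (-44219 - 45494)*(15869 + (-21020 - 1*(-6155)))) = 1/(-71935 - 89713*(15869 + (-21020 + 6155))) = 1/(-71935 - 89713*(15869 - 14865)) = 1/(-71935 - 89713*1004) = 1/(-71935 - 90071852) = 1/(-90143787) = -1/90143787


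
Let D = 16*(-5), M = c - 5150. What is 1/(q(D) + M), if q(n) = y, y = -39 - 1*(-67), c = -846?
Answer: -1/5968 ≈ -0.00016756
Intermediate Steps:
M = -5996 (M = -846 - 5150 = -5996)
D = -80
y = 28 (y = -39 + 67 = 28)
q(n) = 28
1/(q(D) + M) = 1/(28 - 5996) = 1/(-5968) = -1/5968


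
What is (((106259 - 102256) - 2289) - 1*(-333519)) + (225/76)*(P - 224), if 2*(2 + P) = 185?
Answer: 50895341/152 ≈ 3.3484e+5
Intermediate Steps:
P = 181/2 (P = -2 + (½)*185 = -2 + 185/2 = 181/2 ≈ 90.500)
(((106259 - 102256) - 2289) - 1*(-333519)) + (225/76)*(P - 224) = (((106259 - 102256) - 2289) - 1*(-333519)) + (225/76)*(181/2 - 224) = ((4003 - 2289) + 333519) + (225*(1/76))*(-267/2) = (1714 + 333519) + (225/76)*(-267/2) = 335233 - 60075/152 = 50895341/152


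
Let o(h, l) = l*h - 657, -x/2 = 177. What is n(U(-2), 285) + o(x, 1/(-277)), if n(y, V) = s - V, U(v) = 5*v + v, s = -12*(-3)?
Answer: -250608/277 ≈ -904.72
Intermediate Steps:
x = -354 (x = -2*177 = -354)
s = 36
U(v) = 6*v
n(y, V) = 36 - V
o(h, l) = -657 + h*l (o(h, l) = h*l - 657 = -657 + h*l)
n(U(-2), 285) + o(x, 1/(-277)) = (36 - 1*285) + (-657 - 354/(-277)) = (36 - 285) + (-657 - 354*(-1/277)) = -249 + (-657 + 354/277) = -249 - 181635/277 = -250608/277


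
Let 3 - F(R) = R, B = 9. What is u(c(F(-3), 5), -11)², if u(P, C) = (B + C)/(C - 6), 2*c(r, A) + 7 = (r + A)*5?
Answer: 4/289 ≈ 0.013841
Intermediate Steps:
F(R) = 3 - R
c(r, A) = -7/2 + 5*A/2 + 5*r/2 (c(r, A) = -7/2 + ((r + A)*5)/2 = -7/2 + ((A + r)*5)/2 = -7/2 + (5*A + 5*r)/2 = -7/2 + (5*A/2 + 5*r/2) = -7/2 + 5*A/2 + 5*r/2)
u(P, C) = (9 + C)/(-6 + C) (u(P, C) = (9 + C)/(C - 6) = (9 + C)/(-6 + C))
u(c(F(-3), 5), -11)² = ((9 - 11)/(-6 - 11))² = (-2/(-17))² = (-1/17*(-2))² = (2/17)² = 4/289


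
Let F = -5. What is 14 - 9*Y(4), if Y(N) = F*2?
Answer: 104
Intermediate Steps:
Y(N) = -10 (Y(N) = -5*2 = -10)
14 - 9*Y(4) = 14 - 9*(-10) = 14 + 90 = 104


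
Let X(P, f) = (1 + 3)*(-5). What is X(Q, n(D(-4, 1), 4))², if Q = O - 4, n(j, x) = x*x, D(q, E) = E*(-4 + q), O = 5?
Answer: 400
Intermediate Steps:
n(j, x) = x²
Q = 1 (Q = 5 - 4 = 1)
X(P, f) = -20 (X(P, f) = 4*(-5) = -20)
X(Q, n(D(-4, 1), 4))² = (-20)² = 400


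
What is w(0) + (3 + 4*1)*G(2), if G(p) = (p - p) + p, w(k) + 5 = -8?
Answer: 1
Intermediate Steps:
w(k) = -13 (w(k) = -5 - 8 = -13)
G(p) = p (G(p) = 0 + p = p)
w(0) + (3 + 4*1)*G(2) = -13 + (3 + 4*1)*2 = -13 + (3 + 4)*2 = -13 + 7*2 = -13 + 14 = 1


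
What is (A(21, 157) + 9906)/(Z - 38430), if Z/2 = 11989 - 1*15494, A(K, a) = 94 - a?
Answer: -9843/45440 ≈ -0.21662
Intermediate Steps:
Z = -7010 (Z = 2*(11989 - 1*15494) = 2*(11989 - 15494) = 2*(-3505) = -7010)
(A(21, 157) + 9906)/(Z - 38430) = ((94 - 1*157) + 9906)/(-7010 - 38430) = ((94 - 157) + 9906)/(-45440) = (-63 + 9906)*(-1/45440) = 9843*(-1/45440) = -9843/45440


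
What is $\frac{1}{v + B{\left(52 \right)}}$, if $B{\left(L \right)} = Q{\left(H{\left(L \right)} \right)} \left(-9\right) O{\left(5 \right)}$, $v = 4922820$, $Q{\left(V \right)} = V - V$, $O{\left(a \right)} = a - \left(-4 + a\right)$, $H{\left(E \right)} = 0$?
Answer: $\frac{1}{4922820} \approx 2.0314 \cdot 10^{-7}$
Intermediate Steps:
$O{\left(a \right)} = 4$
$Q{\left(V \right)} = 0$
$B{\left(L \right)} = 0$ ($B{\left(L \right)} = 0 \left(-9\right) 4 = 0 \cdot 4 = 0$)
$\frac{1}{v + B{\left(52 \right)}} = \frac{1}{4922820 + 0} = \frac{1}{4922820}$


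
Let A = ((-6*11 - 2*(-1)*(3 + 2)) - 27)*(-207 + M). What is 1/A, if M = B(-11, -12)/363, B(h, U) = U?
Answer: 121/2079233 ≈ 5.8195e-5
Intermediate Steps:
M = -4/121 (M = -12/363 = -12*1/363 = -4/121 ≈ -0.033058)
A = 2079233/121 (A = ((-6*11 - 2*(-1)*(3 + 2)) - 27)*(-207 - 4/121) = ((-66 - (-2)*5) - 27)*(-25051/121) = ((-66 - 1*(-10)) - 27)*(-25051/121) = ((-66 + 10) - 27)*(-25051/121) = (-56 - 27)*(-25051/121) = -83*(-25051/121) = 2079233/121 ≈ 17184.)
1/A = 1/(2079233/121) = 121/2079233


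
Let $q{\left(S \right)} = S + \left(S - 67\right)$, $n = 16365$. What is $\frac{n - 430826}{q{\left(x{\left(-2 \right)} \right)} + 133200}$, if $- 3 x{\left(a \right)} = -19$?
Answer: $- \frac{1243383}{399437} \approx -3.1128$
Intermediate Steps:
$x{\left(a \right)} = \frac{19}{3}$ ($x{\left(a \right)} = \left(- \frac{1}{3}\right) \left(-19\right) = \frac{19}{3}$)
$q{\left(S \right)} = -67 + 2 S$ ($q{\left(S \right)} = S + \left(S - 67\right) = S + \left(-67 + S\right) = -67 + 2 S$)
$\frac{n - 430826}{q{\left(x{\left(-2 \right)} \right)} + 133200} = \frac{16365 - 430826}{\left(-67 + 2 \cdot \frac{19}{3}\right) + 133200} = - \frac{414461}{\left(-67 + \frac{38}{3}\right) + 133200} = - \frac{414461}{- \frac{163}{3} + 133200} = - \frac{414461}{\frac{399437}{3}} = \left(-414461\right) \frac{3}{399437} = - \frac{1243383}{399437}$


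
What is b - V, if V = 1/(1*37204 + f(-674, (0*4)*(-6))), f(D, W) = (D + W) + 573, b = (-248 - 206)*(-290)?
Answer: 4884980979/37103 ≈ 1.3166e+5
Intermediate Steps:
b = 131660 (b = -454*(-290) = 131660)
f(D, W) = 573 + D + W
V = 1/37103 (V = 1/(1*37204 + (573 - 674 + (0*4)*(-6))) = 1/(37204 + (573 - 674 + 0*(-6))) = 1/(37204 + (573 - 674 + 0)) = 1/(37204 - 101) = 1/37103 ≈ 2.6952e-5)
b - V = 131660 - 1*1/37103 = 131660 - 1/37103 = 4884980979/37103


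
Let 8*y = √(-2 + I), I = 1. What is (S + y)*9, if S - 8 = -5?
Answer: 27 + 9*I/8 ≈ 27.0 + 1.125*I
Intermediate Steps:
S = 3 (S = 8 - 5 = 3)
y = I/8 (y = √(-2 + 1)/8 = √(-1)/8 = I/8 ≈ 0.125*I)
(S + y)*9 = (3 + I/8)*9 = 27 + 9*I/8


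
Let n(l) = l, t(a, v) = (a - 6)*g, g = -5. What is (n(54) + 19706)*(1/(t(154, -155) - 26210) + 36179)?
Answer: 1926647520824/2695 ≈ 7.1490e+8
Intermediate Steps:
t(a, v) = 30 - 5*a (t(a, v) = (a - 6)*(-5) = (-6 + a)*(-5) = 30 - 5*a)
(n(54) + 19706)*(1/(t(154, -155) - 26210) + 36179) = (54 + 19706)*(1/((30 - 5*154) - 26210) + 36179) = 19760*(1/((30 - 770) - 26210) + 36179) = 19760*(1/(-740 - 26210) + 36179) = 19760*(1/(-26950) + 36179) = 19760*(-1/26950 + 36179) = 19760*(975024049/26950) = 1926647520824/2695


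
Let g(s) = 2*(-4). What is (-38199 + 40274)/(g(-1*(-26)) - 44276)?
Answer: -2075/44284 ≈ -0.046857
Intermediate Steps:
g(s) = -8
(-38199 + 40274)/(g(-1*(-26)) - 44276) = (-38199 + 40274)/(-8 - 44276) = 2075/(-44284) = 2075*(-1/44284) = -2075/44284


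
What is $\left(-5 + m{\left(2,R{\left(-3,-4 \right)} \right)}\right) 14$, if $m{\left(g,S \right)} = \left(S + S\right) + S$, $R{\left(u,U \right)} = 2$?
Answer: $14$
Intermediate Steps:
$m{\left(g,S \right)} = 3 S$ ($m{\left(g,S \right)} = 2 S + S = 3 S$)
$\left(-5 + m{\left(2,R{\left(-3,-4 \right)} \right)}\right) 14 = \left(-5 + 3 \cdot 2\right) 14 = \left(-5 + 6\right) 14 = 1 \cdot 14 = 14$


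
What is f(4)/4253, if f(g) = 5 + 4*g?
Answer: 21/4253 ≈ 0.0049377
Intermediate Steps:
f(4)/4253 = (5 + 4*4)/4253 = (5 + 16)*(1/4253) = 21*(1/4253) = 21/4253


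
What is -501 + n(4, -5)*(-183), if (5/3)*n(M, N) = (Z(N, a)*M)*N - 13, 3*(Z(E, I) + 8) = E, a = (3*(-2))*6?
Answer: -101508/5 ≈ -20302.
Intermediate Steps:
a = -36 (a = -6*6 = -36)
Z(E, I) = -8 + E/3
n(M, N) = -39/5 + 3*M*N*(-8 + N/3)/5 (n(M, N) = 3*(((-8 + N/3)*M)*N - 13)/5 = 3*((M*(-8 + N/3))*N - 13)/5 = 3*(M*N*(-8 + N/3) - 13)/5 = 3*(-13 + M*N*(-8 + N/3))/5 = -39/5 + 3*M*N*(-8 + N/3)/5)
-501 + n(4, -5)*(-183) = -501 + (-39/5 + (⅕)*4*(-5)*(-24 - 5))*(-183) = -501 + (-39/5 + (⅕)*4*(-5)*(-29))*(-183) = -501 + (-39/5 + 116)*(-183) = -501 + (541/5)*(-183) = -501 - 99003/5 = -101508/5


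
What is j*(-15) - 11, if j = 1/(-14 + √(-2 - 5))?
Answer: -289/29 + 15*I*√7/203 ≈ -9.9655 + 0.1955*I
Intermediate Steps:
j = 1/(-14 + I*√7) (j = 1/(-14 + √(-7)) = 1/(-14 + I*√7) ≈ -0.068966 - 0.013033*I)
j*(-15) - 11 = (-2/29 - I*√7/203)*(-15) - 11 = (30/29 + 15*I*√7/203) - 11 = -289/29 + 15*I*√7/203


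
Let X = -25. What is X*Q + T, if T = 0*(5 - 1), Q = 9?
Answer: -225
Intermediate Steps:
T = 0 (T = 0*4 = 0)
X*Q + T = -25*9 + 0 = -225 + 0 = -225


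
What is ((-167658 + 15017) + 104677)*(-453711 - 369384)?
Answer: 39478928580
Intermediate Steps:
((-167658 + 15017) + 104677)*(-453711 - 369384) = (-152641 + 104677)*(-823095) = -47964*(-823095) = 39478928580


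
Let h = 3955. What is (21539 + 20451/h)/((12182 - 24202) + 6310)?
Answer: -42603598/11291525 ≈ -3.7731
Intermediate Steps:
(21539 + 20451/h)/((12182 - 24202) + 6310) = (21539 + 20451/3955)/((12182 - 24202) + 6310) = (21539 + 20451*(1/3955))/(-12020 + 6310) = (21539 + 20451/3955)/(-5710) = (85207196/3955)*(-1/5710) = -42603598/11291525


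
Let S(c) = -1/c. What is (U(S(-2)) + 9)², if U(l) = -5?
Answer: 16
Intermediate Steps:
(U(S(-2)) + 9)² = (-5 + 9)² = 4² = 16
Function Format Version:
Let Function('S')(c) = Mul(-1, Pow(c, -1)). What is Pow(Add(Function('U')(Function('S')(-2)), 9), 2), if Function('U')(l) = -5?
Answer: 16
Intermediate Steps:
Pow(Add(Function('U')(Function('S')(-2)), 9), 2) = Pow(Add(-5, 9), 2) = Pow(4, 2) = 16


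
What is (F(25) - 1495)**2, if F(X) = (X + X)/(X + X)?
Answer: 2232036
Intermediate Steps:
F(X) = 1 (F(X) = (2*X)/((2*X)) = (2*X)*(1/(2*X)) = 1)
(F(25) - 1495)**2 = (1 - 1495)**2 = (-1494)**2 = 2232036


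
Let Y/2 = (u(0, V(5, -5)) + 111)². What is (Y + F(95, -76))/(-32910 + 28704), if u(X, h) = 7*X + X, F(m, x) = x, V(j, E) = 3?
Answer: -12283/2103 ≈ -5.8407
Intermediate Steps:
u(X, h) = 8*X
Y = 24642 (Y = 2*(8*0 + 111)² = 2*(0 + 111)² = 2*111² = 2*12321 = 24642)
(Y + F(95, -76))/(-32910 + 28704) = (24642 - 76)/(-32910 + 28704) = 24566/(-4206) = 24566*(-1/4206) = -12283/2103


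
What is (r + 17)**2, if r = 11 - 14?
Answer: 196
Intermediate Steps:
r = -3
(r + 17)**2 = (-3 + 17)**2 = 14**2 = 196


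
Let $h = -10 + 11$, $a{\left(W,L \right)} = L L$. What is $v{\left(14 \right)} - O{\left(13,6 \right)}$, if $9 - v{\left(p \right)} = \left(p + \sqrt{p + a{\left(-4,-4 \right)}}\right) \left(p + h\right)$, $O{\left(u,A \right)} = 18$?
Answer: $-219 - 15 \sqrt{30} \approx -301.16$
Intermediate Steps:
$a{\left(W,L \right)} = L^{2}$
$h = 1$
$v{\left(p \right)} = 9 - \left(1 + p\right) \left(p + \sqrt{16 + p}\right)$ ($v{\left(p \right)} = 9 - \left(p + \sqrt{p + \left(-4\right)^{2}}\right) \left(p + 1\right) = 9 - \left(p + \sqrt{p + 16}\right) \left(1 + p\right) = 9 - \left(p + \sqrt{16 + p}\right) \left(1 + p\right) = 9 - \left(1 + p\right) \left(p + \sqrt{16 + p}\right)$)
$v{\left(14 \right)} - O{\left(13,6 \right)} = \left(9 - 14 - 14^{2} - \sqrt{16 + 14} - 14 \sqrt{16 + 14}\right) - 18 = \left(9 - 14 - 196 - \sqrt{30} - 14 \sqrt{30}\right) - 18 = \left(-201 - 15 \sqrt{30}\right) - 18 = -219 - 15 \sqrt{30}$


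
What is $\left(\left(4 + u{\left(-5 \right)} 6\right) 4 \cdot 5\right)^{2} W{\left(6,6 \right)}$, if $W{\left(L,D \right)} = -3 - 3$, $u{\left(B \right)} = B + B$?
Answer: $-7526400$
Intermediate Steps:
$u{\left(B \right)} = 2 B$
$W{\left(L,D \right)} = -6$ ($W{\left(L,D \right)} = -3 - 3 = -6$)
$\left(\left(4 + u{\left(-5 \right)} 6\right) 4 \cdot 5\right)^{2} W{\left(6,6 \right)} = \left(\left(4 + 2 \left(-5\right) 6\right) 4 \cdot 5\right)^{2} \left(-6\right) = \left(\left(4 - 60\right) 4 \cdot 5\right)^{2} \left(-6\right) = \left(\left(-56\right) 4 \cdot 5\right)^{2} \left(-6\right) = \left(\left(-224\right) 5\right)^{2} \left(-6\right) = \left(-1120\right)^{2} \left(-6\right) = 1254400 \left(-6\right) = -7526400$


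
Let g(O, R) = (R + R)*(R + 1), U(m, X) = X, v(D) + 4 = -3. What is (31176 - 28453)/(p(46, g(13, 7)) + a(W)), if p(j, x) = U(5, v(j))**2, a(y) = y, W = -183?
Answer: -2723/134 ≈ -20.321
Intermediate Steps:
v(D) = -7 (v(D) = -4 - 3 = -7)
g(O, R) = 2*R*(1 + R) (g(O, R) = (2*R)*(1 + R) = 2*R*(1 + R))
p(j, x) = 49 (p(j, x) = (-7)**2 = 49)
(31176 - 28453)/(p(46, g(13, 7)) + a(W)) = (31176 - 28453)/(49 - 183) = 2723/(-134) = 2723*(-1/134) = -2723/134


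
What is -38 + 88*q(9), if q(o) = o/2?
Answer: 358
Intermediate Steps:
q(o) = o/2 (q(o) = o*(½) = o/2)
-38 + 88*q(9) = -38 + 88*((½)*9) = -38 + 88*(9/2) = -38 + 396 = 358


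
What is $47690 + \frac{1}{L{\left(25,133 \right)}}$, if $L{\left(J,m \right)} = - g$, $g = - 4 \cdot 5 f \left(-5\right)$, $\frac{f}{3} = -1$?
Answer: $\frac{14307001}{300} \approx 47690.0$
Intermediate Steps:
$f = -3$ ($f = 3 \left(-1\right) = -3$)
$g = -300$ ($g = - 4 \cdot 5 \left(-3\right) \left(-5\right) = \left(-4\right) \left(-15\right) \left(-5\right) = 60 \left(-5\right) = -300$)
$L{\left(J,m \right)} = 300$ ($L{\left(J,m \right)} = \left(-1\right) \left(-300\right) = 300$)
$47690 + \frac{1}{L{\left(25,133 \right)}} = 47690 + \frac{1}{300} = \frac{14307001}{300}$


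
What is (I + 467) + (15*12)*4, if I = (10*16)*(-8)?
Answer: -93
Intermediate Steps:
I = -1280 (I = 160*(-8) = -1280)
(I + 467) + (15*12)*4 = (-1280 + 467) + (15*12)*4 = -813 + 180*4 = -813 + 720 = -93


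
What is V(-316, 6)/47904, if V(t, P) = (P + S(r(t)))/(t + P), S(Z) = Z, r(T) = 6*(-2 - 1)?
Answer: 1/1237520 ≈ 8.0807e-7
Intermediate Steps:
r(T) = -18 (r(T) = 6*(-3) = -18)
V(t, P) = (-18 + P)/(P + t) (V(t, P) = (P - 18)/(t + P) = (-18 + P)/(P + t))
V(-316, 6)/47904 = ((-18 + 6)/(6 - 316))/47904 = (-12/(-310))*(1/47904) = -1/310*(-12)*(1/47904) = (6/155)*(1/47904) = 1/1237520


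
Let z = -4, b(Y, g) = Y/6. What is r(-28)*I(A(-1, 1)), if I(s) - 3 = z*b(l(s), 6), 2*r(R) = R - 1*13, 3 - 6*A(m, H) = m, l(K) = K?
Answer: -943/18 ≈ -52.389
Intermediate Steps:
b(Y, g) = Y/6 (b(Y, g) = Y*(1/6) = Y/6)
A(m, H) = 1/2 - m/6
r(R) = -13/2 + R/2 (r(R) = (R - 1*13)/2 = (R - 13)/2 = (-13 + R)/2 = -13/2 + R/2)
I(s) = 3 - 2*s/3
r(-28)*I(A(-1, 1)) = (-13/2 + (1/2)*(-28))*(3 - 2*(1/2 - 1/6*(-1))/3) = (-13/2 - 14)*(3 - 2*(1/2 + 1/6)/3) = -41*(3 - 2/3*2/3)/2 = -41*(3 - 4/9)/2 = -41/2*23/9 = -943/18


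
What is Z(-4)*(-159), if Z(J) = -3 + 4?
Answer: -159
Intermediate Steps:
Z(J) = 1
Z(-4)*(-159) = 1*(-159) = -159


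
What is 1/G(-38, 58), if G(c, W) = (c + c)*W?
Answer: -1/4408 ≈ -0.00022686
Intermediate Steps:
G(c, W) = 2*W*c (G(c, W) = (2*c)*W = 2*W*c)
1/G(-38, 58) = 1/(2*58*(-38)) = 1/(-4408) = -1/4408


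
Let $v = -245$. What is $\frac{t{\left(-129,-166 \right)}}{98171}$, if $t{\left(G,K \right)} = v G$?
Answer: $\frac{31605}{98171} \approx 0.32194$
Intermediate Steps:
$t{\left(G,K \right)} = - 245 G$
$\frac{t{\left(-129,-166 \right)}}{98171} = \frac{\left(-245\right) \left(-129\right)}{98171} = 31605 \cdot \frac{1}{98171} = \frac{31605}{98171}$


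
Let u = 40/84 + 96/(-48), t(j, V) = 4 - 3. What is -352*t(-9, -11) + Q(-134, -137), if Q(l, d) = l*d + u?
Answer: 378094/21 ≈ 18004.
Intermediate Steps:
t(j, V) = 1
u = -32/21 (u = 40*(1/84) + 96*(-1/48) = 10/21 - 2 = -32/21 ≈ -1.5238)
Q(l, d) = -32/21 + d*l (Q(l, d) = l*d - 32/21 = d*l - 32/21 = -32/21 + d*l)
-352*t(-9, -11) + Q(-134, -137) = -352*1 + (-32/21 - 137*(-134)) = -352 + (-32/21 + 18358) = -352 + 385486/21 = 378094/21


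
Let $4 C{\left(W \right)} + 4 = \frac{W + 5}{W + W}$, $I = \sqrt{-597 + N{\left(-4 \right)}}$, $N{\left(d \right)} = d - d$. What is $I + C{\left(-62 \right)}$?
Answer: $- \frac{439}{496} + i \sqrt{597} \approx -0.88508 + 24.434 i$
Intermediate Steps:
$N{\left(d \right)} = 0$
$I = i \sqrt{597}$ ($I = \sqrt{-597 + 0} = \sqrt{-597} = i \sqrt{597} \approx 24.434 i$)
$C{\left(W \right)} = -1 + \frac{5 + W}{8 W}$ ($C{\left(W \right)} = -1 + \frac{\left(W + 5\right) \frac{1}{W + W}}{4} = -1 + \frac{\left(5 + W\right) \frac{1}{2 W}}{4} = -1 + \frac{\frac{1}{2} \frac{1}{W} \left(5 + W\right)}{4} = -1 + \frac{5 + W}{8 W}$)
$I + C{\left(-62 \right)} = i \sqrt{597} + \frac{5 - -434}{8 \left(-62\right)} = i \sqrt{597} + \frac{1}{8} \left(- \frac{1}{62}\right) \left(5 + 434\right) = i \sqrt{597} + \frac{1}{8} \left(- \frac{1}{62}\right) 439 = i \sqrt{597} - \frac{439}{496} = - \frac{439}{496} + i \sqrt{597}$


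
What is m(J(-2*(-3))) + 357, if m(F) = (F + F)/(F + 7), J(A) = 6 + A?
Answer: 6807/19 ≈ 358.26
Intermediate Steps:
m(F) = 2*F/(7 + F) (m(F) = (2*F)/(7 + F) = 2*F/(7 + F))
m(J(-2*(-3))) + 357 = 2*(6 - 2*(-3))/(7 + (6 - 2*(-3))) + 357 = 2*(6 + 6)/(7 + (6 + 6)) + 357 = 2*12/(7 + 12) + 357 = 2*12/19 + 357 = 2*12*(1/19) + 357 = 24/19 + 357 = 6807/19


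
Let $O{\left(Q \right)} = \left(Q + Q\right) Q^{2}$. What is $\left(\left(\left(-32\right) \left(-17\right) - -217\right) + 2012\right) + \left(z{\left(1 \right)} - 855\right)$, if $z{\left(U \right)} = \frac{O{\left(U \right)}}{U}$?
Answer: $1920$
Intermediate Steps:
$O{\left(Q \right)} = 2 Q^{3}$ ($O{\left(Q \right)} = 2 Q Q^{2} = 2 Q^{3}$)
$z{\left(U \right)} = 2 U^{2}$ ($z{\left(U \right)} = \frac{2 U^{3}}{U} = 2 U^{2}$)
$\left(\left(\left(-32\right) \left(-17\right) - -217\right) + 2012\right) + \left(z{\left(1 \right)} - 855\right) = \left(\left(\left(-32\right) \left(-17\right) - -217\right) + 2012\right) + \left(2 \cdot 1^{2} - 855\right) = \left(\left(544 + 217\right) + 2012\right) + \left(2 \cdot 1 - 855\right) = \left(761 + 2012\right) + \left(2 - 855\right) = 2773 - 853 = 1920$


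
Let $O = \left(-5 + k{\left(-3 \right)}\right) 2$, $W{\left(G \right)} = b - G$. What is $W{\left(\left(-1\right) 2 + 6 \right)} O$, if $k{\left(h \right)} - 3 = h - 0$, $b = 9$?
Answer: $-50$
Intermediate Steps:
$k{\left(h \right)} = 3 + h$ ($k{\left(h \right)} = 3 + \left(h - 0\right) = 3 + \left(h + 0\right) = 3 + h$)
$W{\left(G \right)} = 9 - G$
$O = -10$ ($O = \left(-5 + \left(3 - 3\right)\right) 2 = \left(-5 + 0\right) 2 = \left(-5\right) 2 = -10$)
$W{\left(\left(-1\right) 2 + 6 \right)} O = \left(9 - \left(\left(-1\right) 2 + 6\right)\right) \left(-10\right) = \left(9 - \left(-2 + 6\right)\right) \left(-10\right) = \left(9 - 4\right) \left(-10\right) = 5 \left(-10\right) = -50$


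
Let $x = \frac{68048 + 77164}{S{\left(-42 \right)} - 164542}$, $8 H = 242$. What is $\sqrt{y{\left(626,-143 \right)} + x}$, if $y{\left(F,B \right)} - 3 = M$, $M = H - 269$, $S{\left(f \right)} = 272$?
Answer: $\frac{i \sqrt{6385481181415}}{164270} \approx 15.383 i$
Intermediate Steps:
$H = \frac{121}{4}$ ($H = \frac{1}{8} \cdot 242 = \frac{121}{4} \approx 30.25$)
$M = - \frac{955}{4}$ ($M = \frac{121}{4} - 269 = - \frac{955}{4} \approx -238.75$)
$x = - \frac{72606}{82135}$ ($x = \frac{68048 + 77164}{272 - 164542} = \frac{145212}{-164270} = 145212 \left(- \frac{1}{164270}\right) = - \frac{72606}{82135} \approx -0.88398$)
$y{\left(F,B \right)} = - \frac{943}{4}$ ($y{\left(F,B \right)} = 3 - \frac{955}{4} = - \frac{943}{4}$)
$\sqrt{y{\left(626,-143 \right)} + x} = \sqrt{- \frac{943}{4} - \frac{72606}{82135}} = \sqrt{- \frac{77743729}{328540}} = \frac{i \sqrt{6385481181415}}{164270}$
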